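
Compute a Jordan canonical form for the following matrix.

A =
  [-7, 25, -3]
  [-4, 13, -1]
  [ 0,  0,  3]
J_3(3)

The characteristic polynomial is
  det(x·I − A) = x^3 - 9*x^2 + 27*x - 27 = (x - 3)^3

Eigenvalues and multiplicities (the geometric multiplicity of λ is n − rank(A − λI), which equals the number of Jordan blocks for λ):
  λ = 3: algebraic multiplicity = 3, geometric multiplicity = 1

Determining the block sizes for each eigenvalue:
  λ = 3: one block (gm = 1), so the single block has size am = 3 → block sizes [3]

Assembling the blocks gives a Jordan form
J =
  [3, 1, 0]
  [0, 3, 1]
  [0, 0, 3]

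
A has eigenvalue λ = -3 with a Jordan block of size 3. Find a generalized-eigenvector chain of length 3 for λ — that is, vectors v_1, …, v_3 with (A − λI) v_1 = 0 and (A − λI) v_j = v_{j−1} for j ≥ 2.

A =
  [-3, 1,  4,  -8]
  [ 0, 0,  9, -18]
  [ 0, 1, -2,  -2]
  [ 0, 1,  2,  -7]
A Jordan chain for λ = -3 of length 3:
v_1 = (-1, 0, 2, 1)ᵀ
v_2 = (1, 3, 1, 1)ᵀ
v_3 = (0, 1, 0, 0)ᵀ

Let N = A − (-3)·I. We want v_3 with N^3 v_3 = 0 but N^2 v_3 ≠ 0; then v_{j-1} := N · v_j for j = 3, …, 2.

Pick v_3 = (0, 1, 0, 0)ᵀ.
Then v_2 = N · v_3 = (1, 3, 1, 1)ᵀ.
Then v_1 = N · v_2 = (-1, 0, 2, 1)ᵀ.

Sanity check: (A − (-3)·I) v_1 = (0, 0, 0, 0)ᵀ = 0. ✓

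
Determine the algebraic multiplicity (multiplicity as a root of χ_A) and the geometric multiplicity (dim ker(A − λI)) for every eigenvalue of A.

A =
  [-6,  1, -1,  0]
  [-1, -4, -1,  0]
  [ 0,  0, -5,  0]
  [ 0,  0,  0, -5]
λ = -5: alg = 4, geom = 3

Step 1 — factor the characteristic polynomial to read off the algebraic multiplicities:
  χ_A(x) = (x + 5)^4

Step 2 — compute geometric multiplicities via the rank-nullity identity g(λ) = n − rank(A − λI):
  rank(A − (-5)·I) = 1, so dim ker(A − (-5)·I) = n − 1 = 3

Summary:
  λ = -5: algebraic multiplicity = 4, geometric multiplicity = 3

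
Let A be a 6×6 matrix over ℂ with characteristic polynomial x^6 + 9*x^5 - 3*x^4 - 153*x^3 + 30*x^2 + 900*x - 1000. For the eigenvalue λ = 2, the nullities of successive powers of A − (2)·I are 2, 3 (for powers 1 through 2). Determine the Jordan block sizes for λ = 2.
Block sizes for λ = 2: [2, 1]

From the dimensions of kernels of powers, the number of Jordan blocks of size at least j is d_j − d_{j−1} where d_j = dim ker(N^j) (with d_0 = 0). Computing the differences gives [2, 1].
The number of blocks of size exactly k is (#blocks of size ≥ k) − (#blocks of size ≥ k + 1), so the partition is: 1 block(s) of size 1, 1 block(s) of size 2.
In nonincreasing order the block sizes are [2, 1].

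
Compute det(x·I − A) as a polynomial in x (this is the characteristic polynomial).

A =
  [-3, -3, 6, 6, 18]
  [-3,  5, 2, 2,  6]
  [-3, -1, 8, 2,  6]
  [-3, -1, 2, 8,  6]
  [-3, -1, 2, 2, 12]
x^5 - 30*x^4 + 360*x^3 - 2160*x^2 + 6480*x - 7776

Expanding det(x·I − A) (e.g. by cofactor expansion or by noting that A is similar to its Jordan form J, which has the same characteristic polynomial as A) gives
  χ_A(x) = x^5 - 30*x^4 + 360*x^3 - 2160*x^2 + 6480*x - 7776
which factors as (x - 6)^5. The eigenvalues (with algebraic multiplicities) are λ = 6 with multiplicity 5.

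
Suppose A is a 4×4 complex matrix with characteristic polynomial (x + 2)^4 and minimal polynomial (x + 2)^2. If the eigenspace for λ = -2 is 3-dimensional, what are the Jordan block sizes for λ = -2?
Block sizes for λ = -2: [2, 1, 1]

Step 1 — from the characteristic polynomial, algebraic multiplicity of λ = -2 is 4. From dim ker(A − (-2)·I) = 3, there are exactly 3 Jordan blocks for λ = -2.
Step 2 — from the minimal polynomial, the factor (x + 2)^2 tells us the largest block for λ = -2 has size 2.
Step 3 — with total size 4, 3 blocks, and largest block 2, the block sizes (in nonincreasing order) are [2, 1, 1].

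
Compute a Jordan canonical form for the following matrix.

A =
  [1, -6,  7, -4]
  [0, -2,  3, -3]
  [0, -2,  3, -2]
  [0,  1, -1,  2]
J_2(1) ⊕ J_2(1)

The characteristic polynomial is
  det(x·I − A) = x^4 - 4*x^3 + 6*x^2 - 4*x + 1 = (x - 1)^4

Eigenvalues and multiplicities (the geometric multiplicity of λ is n − rank(A − λI), which equals the number of Jordan blocks for λ):
  λ = 1: algebraic multiplicity = 4, geometric multiplicity = 2

Determining the block sizes for each eigenvalue:
  λ = 1: with am = 4 and gm = 2, the partition is not yet determined (e.g. several partitions of 4 into 2 parts exist). Let N = A − (1)·I. Computing rank(N^1) = 2, rank(N^2) = 0; the number of blocks of size ≥ j is rank(N^{j−1}) − rank(N^j), giving [2, 2]. So we have 2 block(s) of size 2 → block sizes [2, 2]

Assembling the blocks gives a Jordan form
J =
  [1, 1, 0, 0]
  [0, 1, 0, 0]
  [0, 0, 1, 1]
  [0, 0, 0, 1]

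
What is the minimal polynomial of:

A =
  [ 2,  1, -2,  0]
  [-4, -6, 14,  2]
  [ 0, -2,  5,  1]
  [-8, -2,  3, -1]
x^2

The characteristic polynomial is χ_A(x) = x^4, so the eigenvalues are known. The minimal polynomial is
  m_A(x) = Π_λ (x − λ)^{k_λ}
where k_λ is the size of the *largest* Jordan block for λ (equivalently, the smallest k with (A − λI)^k v = 0 for every generalised eigenvector v of λ).

  λ = 0: largest Jordan block has size 2, contributing (x − 0)^2

So m_A(x) = x^2 = x^2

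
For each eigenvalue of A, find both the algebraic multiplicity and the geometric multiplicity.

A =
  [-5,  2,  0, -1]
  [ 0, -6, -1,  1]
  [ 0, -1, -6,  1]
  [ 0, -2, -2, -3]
λ = -5: alg = 4, geom = 2

Step 1 — factor the characteristic polynomial to read off the algebraic multiplicities:
  χ_A(x) = (x + 5)^4

Step 2 — compute geometric multiplicities via the rank-nullity identity g(λ) = n − rank(A − λI):
  rank(A − (-5)·I) = 2, so dim ker(A − (-5)·I) = n − 2 = 2

Summary:
  λ = -5: algebraic multiplicity = 4, geometric multiplicity = 2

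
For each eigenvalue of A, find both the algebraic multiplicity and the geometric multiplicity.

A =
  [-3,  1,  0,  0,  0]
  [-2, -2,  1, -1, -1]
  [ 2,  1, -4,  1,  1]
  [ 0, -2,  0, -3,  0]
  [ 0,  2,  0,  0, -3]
λ = -3: alg = 5, geom = 3

Step 1 — factor the characteristic polynomial to read off the algebraic multiplicities:
  χ_A(x) = (x + 3)^5

Step 2 — compute geometric multiplicities via the rank-nullity identity g(λ) = n − rank(A − λI):
  rank(A − (-3)·I) = 2, so dim ker(A − (-3)·I) = n − 2 = 3

Summary:
  λ = -3: algebraic multiplicity = 5, geometric multiplicity = 3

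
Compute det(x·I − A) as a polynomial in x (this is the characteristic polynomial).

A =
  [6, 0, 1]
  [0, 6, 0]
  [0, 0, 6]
x^3 - 18*x^2 + 108*x - 216

Expanding det(x·I − A) (e.g. by cofactor expansion or by noting that A is similar to its Jordan form J, which has the same characteristic polynomial as A) gives
  χ_A(x) = x^3 - 18*x^2 + 108*x - 216
which factors as (x - 6)^3. The eigenvalues (with algebraic multiplicities) are λ = 6 with multiplicity 3.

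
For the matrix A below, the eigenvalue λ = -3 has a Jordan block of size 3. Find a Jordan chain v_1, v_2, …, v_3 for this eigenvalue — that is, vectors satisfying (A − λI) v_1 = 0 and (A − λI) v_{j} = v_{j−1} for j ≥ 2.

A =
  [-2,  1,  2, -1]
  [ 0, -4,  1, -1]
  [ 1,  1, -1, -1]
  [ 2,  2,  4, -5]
A Jordan chain for λ = -3 of length 3:
v_1 = (1, -1, 1, 2)ᵀ
v_2 = (1, 0, 1, 2)ᵀ
v_3 = (1, 0, 0, 0)ᵀ

Let N = A − (-3)·I. We want v_3 with N^3 v_3 = 0 but N^2 v_3 ≠ 0; then v_{j-1} := N · v_j for j = 3, …, 2.

Pick v_3 = (1, 0, 0, 0)ᵀ.
Then v_2 = N · v_3 = (1, 0, 1, 2)ᵀ.
Then v_1 = N · v_2 = (1, -1, 1, 2)ᵀ.

Sanity check: (A − (-3)·I) v_1 = (0, 0, 0, 0)ᵀ = 0. ✓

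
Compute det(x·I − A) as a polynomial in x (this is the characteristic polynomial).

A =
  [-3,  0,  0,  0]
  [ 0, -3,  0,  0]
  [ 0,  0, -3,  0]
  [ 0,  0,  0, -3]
x^4 + 12*x^3 + 54*x^2 + 108*x + 81

Expanding det(x·I − A) (e.g. by cofactor expansion or by noting that A is similar to its Jordan form J, which has the same characteristic polynomial as A) gives
  χ_A(x) = x^4 + 12*x^3 + 54*x^2 + 108*x + 81
which factors as (x + 3)^4. The eigenvalues (with algebraic multiplicities) are λ = -3 with multiplicity 4.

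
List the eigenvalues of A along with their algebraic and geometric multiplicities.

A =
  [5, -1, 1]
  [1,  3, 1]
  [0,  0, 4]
λ = 4: alg = 3, geom = 2

Step 1 — factor the characteristic polynomial to read off the algebraic multiplicities:
  χ_A(x) = (x - 4)^3

Step 2 — compute geometric multiplicities via the rank-nullity identity g(λ) = n − rank(A − λI):
  rank(A − (4)·I) = 1, so dim ker(A − (4)·I) = n − 1 = 2

Summary:
  λ = 4: algebraic multiplicity = 3, geometric multiplicity = 2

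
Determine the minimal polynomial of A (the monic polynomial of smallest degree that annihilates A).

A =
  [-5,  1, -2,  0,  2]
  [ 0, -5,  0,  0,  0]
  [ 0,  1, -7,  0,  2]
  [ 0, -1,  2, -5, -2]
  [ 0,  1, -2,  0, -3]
x^2 + 10*x + 25

The characteristic polynomial is χ_A(x) = (x + 5)^5, so the eigenvalues are known. The minimal polynomial is
  m_A(x) = Π_λ (x − λ)^{k_λ}
where k_λ is the size of the *largest* Jordan block for λ (equivalently, the smallest k with (A − λI)^k v = 0 for every generalised eigenvector v of λ).

  λ = -5: largest Jordan block has size 2, contributing (x + 5)^2

So m_A(x) = (x + 5)^2 = x^2 + 10*x + 25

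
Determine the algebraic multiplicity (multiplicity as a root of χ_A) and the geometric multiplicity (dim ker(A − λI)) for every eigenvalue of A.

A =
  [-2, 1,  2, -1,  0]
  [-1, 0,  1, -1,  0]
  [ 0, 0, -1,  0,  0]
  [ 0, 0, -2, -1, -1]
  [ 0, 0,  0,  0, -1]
λ = -1: alg = 5, geom = 2

Step 1 — factor the characteristic polynomial to read off the algebraic multiplicities:
  χ_A(x) = (x + 1)^5

Step 2 — compute geometric multiplicities via the rank-nullity identity g(λ) = n − rank(A − λI):
  rank(A − (-1)·I) = 3, so dim ker(A − (-1)·I) = n − 3 = 2

Summary:
  λ = -1: algebraic multiplicity = 5, geometric multiplicity = 2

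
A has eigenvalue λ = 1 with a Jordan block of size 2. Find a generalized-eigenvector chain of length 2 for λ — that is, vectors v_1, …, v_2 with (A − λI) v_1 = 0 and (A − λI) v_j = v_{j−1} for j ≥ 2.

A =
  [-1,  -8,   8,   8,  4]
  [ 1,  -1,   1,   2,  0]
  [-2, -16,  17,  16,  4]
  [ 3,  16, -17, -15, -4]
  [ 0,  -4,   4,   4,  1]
A Jordan chain for λ = 1 of length 2:
v_1 = (0, -1, 0, -1, 0)ᵀ
v_2 = (0, 1, 1, 0, 0)ᵀ

Let N = A − (1)·I. We want v_2 with N^2 v_2 = 0 but N^1 v_2 ≠ 0; then v_{j-1} := N · v_j for j = 2, …, 2.

Pick v_2 = (0, 1, 1, 0, 0)ᵀ.
Then v_1 = N · v_2 = (0, -1, 0, -1, 0)ᵀ.

Sanity check: (A − (1)·I) v_1 = (0, 0, 0, 0, 0)ᵀ = 0. ✓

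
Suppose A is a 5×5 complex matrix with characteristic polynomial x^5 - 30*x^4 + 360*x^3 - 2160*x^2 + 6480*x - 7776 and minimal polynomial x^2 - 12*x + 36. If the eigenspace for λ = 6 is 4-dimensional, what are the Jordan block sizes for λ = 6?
Block sizes for λ = 6: [2, 1, 1, 1]

Step 1 — from the characteristic polynomial, algebraic multiplicity of λ = 6 is 5. From dim ker(A − (6)·I) = 4, there are exactly 4 Jordan blocks for λ = 6.
Step 2 — from the minimal polynomial, the factor (x − 6)^2 tells us the largest block for λ = 6 has size 2.
Step 3 — with total size 5, 4 blocks, and largest block 2, the block sizes (in nonincreasing order) are [2, 1, 1, 1].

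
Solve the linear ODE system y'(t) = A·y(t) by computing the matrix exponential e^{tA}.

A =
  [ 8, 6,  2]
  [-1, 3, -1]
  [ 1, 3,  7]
e^{tA} =
  [2*t*exp(6*t) + exp(6*t), 6*t*exp(6*t), 2*t*exp(6*t)]
  [-t*exp(6*t), -3*t*exp(6*t) + exp(6*t), -t*exp(6*t)]
  [t*exp(6*t), 3*t*exp(6*t), t*exp(6*t) + exp(6*t)]

Strategy: write A = P · J · P⁻¹ where J is a Jordan canonical form, so e^{tA} = P · e^{tJ} · P⁻¹, and e^{tJ} can be computed block-by-block.

A has Jordan form
J =
  [6, 1, 0]
  [0, 6, 0]
  [0, 0, 6]
(up to reordering of blocks).

Per-block formulas:
  For a 2×2 Jordan block J_2(6): exp(t · J_2(6)) = e^(6t)·(I + t·N), where N is the 2×2 nilpotent shift.
  For a 1×1 block at λ = 6: exp(t · [6]) = [e^(6t)].

After assembling e^{tJ} and conjugating by P, we get:

e^{tA} =
  [2*t*exp(6*t) + exp(6*t), 6*t*exp(6*t), 2*t*exp(6*t)]
  [-t*exp(6*t), -3*t*exp(6*t) + exp(6*t), -t*exp(6*t)]
  [t*exp(6*t), 3*t*exp(6*t), t*exp(6*t) + exp(6*t)]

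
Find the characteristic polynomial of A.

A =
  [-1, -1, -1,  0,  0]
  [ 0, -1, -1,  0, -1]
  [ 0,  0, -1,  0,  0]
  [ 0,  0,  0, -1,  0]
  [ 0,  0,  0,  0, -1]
x^5 + 5*x^4 + 10*x^3 + 10*x^2 + 5*x + 1

Expanding det(x·I − A) (e.g. by cofactor expansion or by noting that A is similar to its Jordan form J, which has the same characteristic polynomial as A) gives
  χ_A(x) = x^5 + 5*x^4 + 10*x^3 + 10*x^2 + 5*x + 1
which factors as (x + 1)^5. The eigenvalues (with algebraic multiplicities) are λ = -1 with multiplicity 5.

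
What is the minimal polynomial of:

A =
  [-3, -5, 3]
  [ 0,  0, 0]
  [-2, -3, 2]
x^3 + x^2

The characteristic polynomial is χ_A(x) = x^2*(x + 1), so the eigenvalues are known. The minimal polynomial is
  m_A(x) = Π_λ (x − λ)^{k_λ}
where k_λ is the size of the *largest* Jordan block for λ (equivalently, the smallest k with (A − λI)^k v = 0 for every generalised eigenvector v of λ).

  λ = -1: largest Jordan block has size 1, contributing (x + 1)
  λ = 0: largest Jordan block has size 2, contributing (x − 0)^2

So m_A(x) = x^2*(x + 1) = x^3 + x^2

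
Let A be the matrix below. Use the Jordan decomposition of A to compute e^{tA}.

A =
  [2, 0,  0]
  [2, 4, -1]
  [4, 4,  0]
e^{tA} =
  [exp(2*t), 0, 0]
  [2*t*exp(2*t), 2*t*exp(2*t) + exp(2*t), -t*exp(2*t)]
  [4*t*exp(2*t), 4*t*exp(2*t), -2*t*exp(2*t) + exp(2*t)]

Strategy: write A = P · J · P⁻¹ where J is a Jordan canonical form, so e^{tA} = P · e^{tJ} · P⁻¹, and e^{tJ} can be computed block-by-block.

A has Jordan form
J =
  [2, 1, 0]
  [0, 2, 0]
  [0, 0, 2]
(up to reordering of blocks).

Per-block formulas:
  For a 1×1 block at λ = 2: exp(t · [2]) = [e^(2t)].
  For a 2×2 Jordan block J_2(2): exp(t · J_2(2)) = e^(2t)·(I + t·N), where N is the 2×2 nilpotent shift.

After assembling e^{tJ} and conjugating by P, we get:

e^{tA} =
  [exp(2*t), 0, 0]
  [2*t*exp(2*t), 2*t*exp(2*t) + exp(2*t), -t*exp(2*t)]
  [4*t*exp(2*t), 4*t*exp(2*t), -2*t*exp(2*t) + exp(2*t)]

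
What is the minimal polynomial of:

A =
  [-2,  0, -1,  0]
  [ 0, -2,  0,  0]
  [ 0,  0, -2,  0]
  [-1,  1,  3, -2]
x^3 + 6*x^2 + 12*x + 8

The characteristic polynomial is χ_A(x) = (x + 2)^4, so the eigenvalues are known. The minimal polynomial is
  m_A(x) = Π_λ (x − λ)^{k_λ}
where k_λ is the size of the *largest* Jordan block for λ (equivalently, the smallest k with (A − λI)^k v = 0 for every generalised eigenvector v of λ).

  λ = -2: largest Jordan block has size 3, contributing (x + 2)^3

So m_A(x) = (x + 2)^3 = x^3 + 6*x^2 + 12*x + 8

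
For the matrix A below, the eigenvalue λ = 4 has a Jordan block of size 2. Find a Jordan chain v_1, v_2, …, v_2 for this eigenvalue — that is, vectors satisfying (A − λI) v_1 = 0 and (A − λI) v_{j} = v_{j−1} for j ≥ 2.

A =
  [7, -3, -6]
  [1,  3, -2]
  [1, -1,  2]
A Jordan chain for λ = 4 of length 2:
v_1 = (3, 1, 1)ᵀ
v_2 = (1, 0, 0)ᵀ

Let N = A − (4)·I. We want v_2 with N^2 v_2 = 0 but N^1 v_2 ≠ 0; then v_{j-1} := N · v_j for j = 2, …, 2.

Pick v_2 = (1, 0, 0)ᵀ.
Then v_1 = N · v_2 = (3, 1, 1)ᵀ.

Sanity check: (A − (4)·I) v_1 = (0, 0, 0)ᵀ = 0. ✓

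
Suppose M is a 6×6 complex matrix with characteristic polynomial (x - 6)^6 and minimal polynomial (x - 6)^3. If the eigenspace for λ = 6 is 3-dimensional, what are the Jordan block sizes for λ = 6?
Block sizes for λ = 6: [3, 2, 1]

Step 1 — from the characteristic polynomial, algebraic multiplicity of λ = 6 is 6. From dim ker(M − (6)·I) = 3, there are exactly 3 Jordan blocks for λ = 6.
Step 2 — from the minimal polynomial, the factor (x − 6)^3 tells us the largest block for λ = 6 has size 3.
Step 3 — with total size 6, 3 blocks, and largest block 3, the block sizes (in nonincreasing order) are [3, 2, 1].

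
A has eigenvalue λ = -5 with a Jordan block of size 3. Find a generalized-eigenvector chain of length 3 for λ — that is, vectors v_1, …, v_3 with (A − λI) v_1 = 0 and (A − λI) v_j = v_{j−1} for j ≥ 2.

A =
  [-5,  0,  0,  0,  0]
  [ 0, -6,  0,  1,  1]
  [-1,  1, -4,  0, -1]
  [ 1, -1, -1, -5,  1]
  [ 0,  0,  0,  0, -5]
A Jordan chain for λ = -5 of length 3:
v_1 = (0, 1, -1, 1, 0)ᵀ
v_2 = (0, 0, -1, 1, 0)ᵀ
v_3 = (1, 0, 0, 0, 0)ᵀ

Let N = A − (-5)·I. We want v_3 with N^3 v_3 = 0 but N^2 v_3 ≠ 0; then v_{j-1} := N · v_j for j = 3, …, 2.

Pick v_3 = (1, 0, 0, 0, 0)ᵀ.
Then v_2 = N · v_3 = (0, 0, -1, 1, 0)ᵀ.
Then v_1 = N · v_2 = (0, 1, -1, 1, 0)ᵀ.

Sanity check: (A − (-5)·I) v_1 = (0, 0, 0, 0, 0)ᵀ = 0. ✓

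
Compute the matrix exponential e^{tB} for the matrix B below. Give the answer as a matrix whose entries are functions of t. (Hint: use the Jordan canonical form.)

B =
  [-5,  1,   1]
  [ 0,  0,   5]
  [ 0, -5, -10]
e^{tB} =
  [exp(-5*t), t*exp(-5*t), t*exp(-5*t)]
  [0, 5*t*exp(-5*t) + exp(-5*t), 5*t*exp(-5*t)]
  [0, -5*t*exp(-5*t), -5*t*exp(-5*t) + exp(-5*t)]

Strategy: write B = P · J · P⁻¹ where J is a Jordan canonical form, so e^{tB} = P · e^{tJ} · P⁻¹, and e^{tJ} can be computed block-by-block.

B has Jordan form
J =
  [-5,  1,  0]
  [ 0, -5,  0]
  [ 0,  0, -5]
(up to reordering of blocks).

Per-block formulas:
  For a 1×1 block at λ = -5: exp(t · [-5]) = [e^(-5t)].
  For a 2×2 Jordan block J_2(-5): exp(t · J_2(-5)) = e^(-5t)·(I + t·N), where N is the 2×2 nilpotent shift.

After assembling e^{tJ} and conjugating by P, we get:

e^{tB} =
  [exp(-5*t), t*exp(-5*t), t*exp(-5*t)]
  [0, 5*t*exp(-5*t) + exp(-5*t), 5*t*exp(-5*t)]
  [0, -5*t*exp(-5*t), -5*t*exp(-5*t) + exp(-5*t)]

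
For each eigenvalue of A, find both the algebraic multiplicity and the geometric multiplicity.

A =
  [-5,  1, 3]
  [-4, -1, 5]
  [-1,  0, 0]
λ = -2: alg = 3, geom = 1

Step 1 — factor the characteristic polynomial to read off the algebraic multiplicities:
  χ_A(x) = (x + 2)^3

Step 2 — compute geometric multiplicities via the rank-nullity identity g(λ) = n − rank(A − λI):
  rank(A − (-2)·I) = 2, so dim ker(A − (-2)·I) = n − 2 = 1

Summary:
  λ = -2: algebraic multiplicity = 3, geometric multiplicity = 1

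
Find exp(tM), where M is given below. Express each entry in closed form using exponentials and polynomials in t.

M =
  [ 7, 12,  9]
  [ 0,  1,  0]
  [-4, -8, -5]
e^{tM} =
  [6*t*exp(t) + exp(t), 12*t*exp(t), 9*t*exp(t)]
  [0, exp(t), 0]
  [-4*t*exp(t), -8*t*exp(t), -6*t*exp(t) + exp(t)]

Strategy: write M = P · J · P⁻¹ where J is a Jordan canonical form, so e^{tM} = P · e^{tJ} · P⁻¹, and e^{tJ} can be computed block-by-block.

M has Jordan form
J =
  [1, 1, 0]
  [0, 1, 0]
  [0, 0, 1]
(up to reordering of blocks).

Per-block formulas:
  For a 1×1 block at λ = 1: exp(t · [1]) = [e^(1t)].
  For a 2×2 Jordan block J_2(1): exp(t · J_2(1)) = e^(1t)·(I + t·N), where N is the 2×2 nilpotent shift.

After assembling e^{tJ} and conjugating by P, we get:

e^{tM} =
  [6*t*exp(t) + exp(t), 12*t*exp(t), 9*t*exp(t)]
  [0, exp(t), 0]
  [-4*t*exp(t), -8*t*exp(t), -6*t*exp(t) + exp(t)]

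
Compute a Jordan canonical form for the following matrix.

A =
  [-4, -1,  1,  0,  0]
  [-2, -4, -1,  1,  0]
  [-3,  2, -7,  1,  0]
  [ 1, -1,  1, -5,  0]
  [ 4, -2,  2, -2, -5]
J_2(-5) ⊕ J_2(-5) ⊕ J_1(-5)

The characteristic polynomial is
  det(x·I − A) = x^5 + 25*x^4 + 250*x^3 + 1250*x^2 + 3125*x + 3125 = (x + 5)^5

Eigenvalues and multiplicities (the geometric multiplicity of λ is n − rank(A − λI), which equals the number of Jordan blocks for λ):
  λ = -5: algebraic multiplicity = 5, geometric multiplicity = 3

Determining the block sizes for each eigenvalue:
  λ = -5: with am = 5 and gm = 3, the partition is not yet determined (e.g. several partitions of 5 into 3 parts exist). Let N = A − (-5)·I. Computing rank(N^1) = 2, rank(N^2) = 0; the number of blocks of size ≥ j is rank(N^{j−1}) − rank(N^j), giving [3, 2]. So we have 2 block(s) of size 2, 1 block(s) of size 1 → block sizes [2, 2, 1]

Assembling the blocks gives a Jordan form
J =
  [-5,  1,  0,  0,  0]
  [ 0, -5,  0,  0,  0]
  [ 0,  0, -5,  1,  0]
  [ 0,  0,  0, -5,  0]
  [ 0,  0,  0,  0, -5]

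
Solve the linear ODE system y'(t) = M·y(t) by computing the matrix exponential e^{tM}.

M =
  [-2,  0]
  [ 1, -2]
e^{tM} =
  [exp(-2*t), 0]
  [t*exp(-2*t), exp(-2*t)]

Strategy: write M = P · J · P⁻¹ where J is a Jordan canonical form, so e^{tM} = P · e^{tJ} · P⁻¹, and e^{tJ} can be computed block-by-block.

M has Jordan form
J =
  [-2,  1]
  [ 0, -2]
(up to reordering of blocks).

Per-block formulas:
  For a 2×2 Jordan block J_2(-2): exp(t · J_2(-2)) = e^(-2t)·(I + t·N), where N is the 2×2 nilpotent shift.

After assembling e^{tJ} and conjugating by P, we get:

e^{tM} =
  [exp(-2*t), 0]
  [t*exp(-2*t), exp(-2*t)]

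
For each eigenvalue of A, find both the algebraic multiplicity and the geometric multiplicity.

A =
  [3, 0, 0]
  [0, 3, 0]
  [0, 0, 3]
λ = 3: alg = 3, geom = 3

Step 1 — factor the characteristic polynomial to read off the algebraic multiplicities:
  χ_A(x) = (x - 3)^3

Step 2 — compute geometric multiplicities via the rank-nullity identity g(λ) = n − rank(A − λI):
  rank(A − (3)·I) = 0, so dim ker(A − (3)·I) = n − 0 = 3

Summary:
  λ = 3: algebraic multiplicity = 3, geometric multiplicity = 3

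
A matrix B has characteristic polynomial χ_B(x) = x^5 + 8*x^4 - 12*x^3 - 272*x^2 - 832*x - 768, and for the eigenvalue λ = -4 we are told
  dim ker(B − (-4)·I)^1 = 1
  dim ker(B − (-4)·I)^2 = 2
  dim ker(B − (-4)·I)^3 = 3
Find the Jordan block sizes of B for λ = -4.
Block sizes for λ = -4: [3]

From the dimensions of kernels of powers, the number of Jordan blocks of size at least j is d_j − d_{j−1} where d_j = dim ker(N^j) (with d_0 = 0). Computing the differences gives [1, 1, 1].
The number of blocks of size exactly k is (#blocks of size ≥ k) − (#blocks of size ≥ k + 1), so the partition is: 1 block(s) of size 3.
In nonincreasing order the block sizes are [3].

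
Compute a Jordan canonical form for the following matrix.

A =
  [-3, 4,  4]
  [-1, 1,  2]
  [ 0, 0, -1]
J_2(-1) ⊕ J_1(-1)

The characteristic polynomial is
  det(x·I − A) = x^3 + 3*x^2 + 3*x + 1 = (x + 1)^3

Eigenvalues and multiplicities (the geometric multiplicity of λ is n − rank(A − λI), which equals the number of Jordan blocks for λ):
  λ = -1: algebraic multiplicity = 3, geometric multiplicity = 2

Determining the block sizes for each eigenvalue:
  λ = -1: 2 blocks summing to 3 forces exactly one block of size 2 and the rest size 1 → block sizes [2, 1]

Assembling the blocks gives a Jordan form
J =
  [-1,  1,  0]
  [ 0, -1,  0]
  [ 0,  0, -1]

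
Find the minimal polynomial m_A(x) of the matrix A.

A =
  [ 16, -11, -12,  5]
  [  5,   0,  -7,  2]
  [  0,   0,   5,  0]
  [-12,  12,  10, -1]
x^3 - 15*x^2 + 75*x - 125

The characteristic polynomial is χ_A(x) = (x - 5)^4, so the eigenvalues are known. The minimal polynomial is
  m_A(x) = Π_λ (x − λ)^{k_λ}
where k_λ is the size of the *largest* Jordan block for λ (equivalently, the smallest k with (A − λI)^k v = 0 for every generalised eigenvector v of λ).

  λ = 5: largest Jordan block has size 3, contributing (x − 5)^3

So m_A(x) = (x - 5)^3 = x^3 - 15*x^2 + 75*x - 125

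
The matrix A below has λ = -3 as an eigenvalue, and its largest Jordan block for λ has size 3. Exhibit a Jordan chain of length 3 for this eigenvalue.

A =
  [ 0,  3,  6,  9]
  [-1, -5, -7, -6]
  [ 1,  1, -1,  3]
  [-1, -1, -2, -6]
A Jordan chain for λ = -3 of length 3:
v_1 = (3, -2, 1, -1)ᵀ
v_2 = (3, -1, 1, -1)ᵀ
v_3 = (1, 0, 0, 0)ᵀ

Let N = A − (-3)·I. We want v_3 with N^3 v_3 = 0 but N^2 v_3 ≠ 0; then v_{j-1} := N · v_j for j = 3, …, 2.

Pick v_3 = (1, 0, 0, 0)ᵀ.
Then v_2 = N · v_3 = (3, -1, 1, -1)ᵀ.
Then v_1 = N · v_2 = (3, -2, 1, -1)ᵀ.

Sanity check: (A − (-3)·I) v_1 = (0, 0, 0, 0)ᵀ = 0. ✓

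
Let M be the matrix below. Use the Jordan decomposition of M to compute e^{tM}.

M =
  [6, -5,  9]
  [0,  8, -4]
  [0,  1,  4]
e^{tM} =
  [exp(6*t), -t^2*exp(6*t)/2 - 5*t*exp(6*t), t^2*exp(6*t) + 9*t*exp(6*t)]
  [0, 2*t*exp(6*t) + exp(6*t), -4*t*exp(6*t)]
  [0, t*exp(6*t), -2*t*exp(6*t) + exp(6*t)]

Strategy: write M = P · J · P⁻¹ where J is a Jordan canonical form, so e^{tM} = P · e^{tJ} · P⁻¹, and e^{tJ} can be computed block-by-block.

M has Jordan form
J =
  [6, 1, 0]
  [0, 6, 1]
  [0, 0, 6]
(up to reordering of blocks).

Per-block formulas:
  For a 3×3 Jordan block J_3(6): exp(t · J_3(6)) = e^(6t)·(I + t·N + (t^2/2)·N^2), where N is the 3×3 nilpotent shift.

After assembling e^{tJ} and conjugating by P, we get:

e^{tM} =
  [exp(6*t), -t^2*exp(6*t)/2 - 5*t*exp(6*t), t^2*exp(6*t) + 9*t*exp(6*t)]
  [0, 2*t*exp(6*t) + exp(6*t), -4*t*exp(6*t)]
  [0, t*exp(6*t), -2*t*exp(6*t) + exp(6*t)]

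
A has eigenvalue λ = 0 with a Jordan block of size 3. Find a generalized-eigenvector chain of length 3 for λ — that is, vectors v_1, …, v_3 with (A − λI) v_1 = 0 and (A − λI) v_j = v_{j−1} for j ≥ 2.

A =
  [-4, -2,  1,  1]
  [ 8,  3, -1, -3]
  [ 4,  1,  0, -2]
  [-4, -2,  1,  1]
A Jordan chain for λ = 0 of length 3:
v_1 = (1, -2, -1, 1)ᵀ
v_2 = (-2, 3, 1, -2)ᵀ
v_3 = (0, 1, 0, 0)ᵀ

Let N = A − (0)·I. We want v_3 with N^3 v_3 = 0 but N^2 v_3 ≠ 0; then v_{j-1} := N · v_j for j = 3, …, 2.

Pick v_3 = (0, 1, 0, 0)ᵀ.
Then v_2 = N · v_3 = (-2, 3, 1, -2)ᵀ.
Then v_1 = N · v_2 = (1, -2, -1, 1)ᵀ.

Sanity check: (A − (0)·I) v_1 = (0, 0, 0, 0)ᵀ = 0. ✓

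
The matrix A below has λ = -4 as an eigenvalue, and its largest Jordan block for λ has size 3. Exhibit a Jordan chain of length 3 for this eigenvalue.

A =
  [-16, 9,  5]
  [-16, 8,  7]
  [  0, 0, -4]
A Jordan chain for λ = -4 of length 3:
v_1 = (3, 4, 0)ᵀ
v_2 = (5, 7, 0)ᵀ
v_3 = (0, 0, 1)ᵀ

Let N = A − (-4)·I. We want v_3 with N^3 v_3 = 0 but N^2 v_3 ≠ 0; then v_{j-1} := N · v_j for j = 3, …, 2.

Pick v_3 = (0, 0, 1)ᵀ.
Then v_2 = N · v_3 = (5, 7, 0)ᵀ.
Then v_1 = N · v_2 = (3, 4, 0)ᵀ.

Sanity check: (A − (-4)·I) v_1 = (0, 0, 0)ᵀ = 0. ✓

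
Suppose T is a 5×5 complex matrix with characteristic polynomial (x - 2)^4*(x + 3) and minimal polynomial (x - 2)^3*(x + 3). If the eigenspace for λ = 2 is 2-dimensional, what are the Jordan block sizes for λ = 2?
Block sizes for λ = 2: [3, 1]

Step 1 — from the characteristic polynomial, algebraic multiplicity of λ = 2 is 4. From dim ker(T − (2)·I) = 2, there are exactly 2 Jordan blocks for λ = 2.
Step 2 — from the minimal polynomial, the factor (x − 2)^3 tells us the largest block for λ = 2 has size 3.
Step 3 — with total size 4, 2 blocks, and largest block 3, the block sizes (in nonincreasing order) are [3, 1].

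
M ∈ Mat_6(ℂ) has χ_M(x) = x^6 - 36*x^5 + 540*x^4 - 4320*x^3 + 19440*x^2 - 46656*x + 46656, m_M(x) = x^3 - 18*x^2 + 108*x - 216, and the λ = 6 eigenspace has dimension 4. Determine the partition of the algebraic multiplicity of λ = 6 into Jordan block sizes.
Block sizes for λ = 6: [3, 1, 1, 1]

Step 1 — from the characteristic polynomial, algebraic multiplicity of λ = 6 is 6. From dim ker(M − (6)·I) = 4, there are exactly 4 Jordan blocks for λ = 6.
Step 2 — from the minimal polynomial, the factor (x − 6)^3 tells us the largest block for λ = 6 has size 3.
Step 3 — with total size 6, 4 blocks, and largest block 3, the block sizes (in nonincreasing order) are [3, 1, 1, 1].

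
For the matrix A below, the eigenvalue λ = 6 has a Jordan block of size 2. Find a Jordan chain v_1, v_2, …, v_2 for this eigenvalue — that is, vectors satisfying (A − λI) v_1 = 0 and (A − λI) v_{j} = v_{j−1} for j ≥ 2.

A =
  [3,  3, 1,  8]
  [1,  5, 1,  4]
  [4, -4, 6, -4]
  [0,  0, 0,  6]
A Jordan chain for λ = 6 of length 2:
v_1 = (1, 1, 0, 0)ᵀ
v_2 = (0, 0, 1, 0)ᵀ

Let N = A − (6)·I. We want v_2 with N^2 v_2 = 0 but N^1 v_2 ≠ 0; then v_{j-1} := N · v_j for j = 2, …, 2.

Pick v_2 = (0, 0, 1, 0)ᵀ.
Then v_1 = N · v_2 = (1, 1, 0, 0)ᵀ.

Sanity check: (A − (6)·I) v_1 = (0, 0, 0, 0)ᵀ = 0. ✓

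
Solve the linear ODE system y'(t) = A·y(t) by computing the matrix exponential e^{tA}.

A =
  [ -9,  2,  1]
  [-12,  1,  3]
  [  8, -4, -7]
e^{tA} =
  [-4*t*exp(-5*t) + exp(-5*t), 2*t*exp(-5*t), t*exp(-5*t)]
  [-12*t*exp(-5*t), 6*t*exp(-5*t) + exp(-5*t), 3*t*exp(-5*t)]
  [8*t*exp(-5*t), -4*t*exp(-5*t), -2*t*exp(-5*t) + exp(-5*t)]

Strategy: write A = P · J · P⁻¹ where J is a Jordan canonical form, so e^{tA} = P · e^{tJ} · P⁻¹, and e^{tJ} can be computed block-by-block.

A has Jordan form
J =
  [-5,  1,  0]
  [ 0, -5,  0]
  [ 0,  0, -5]
(up to reordering of blocks).

Per-block formulas:
  For a 1×1 block at λ = -5: exp(t · [-5]) = [e^(-5t)].
  For a 2×2 Jordan block J_2(-5): exp(t · J_2(-5)) = e^(-5t)·(I + t·N), where N is the 2×2 nilpotent shift.

After assembling e^{tJ} and conjugating by P, we get:

e^{tA} =
  [-4*t*exp(-5*t) + exp(-5*t), 2*t*exp(-5*t), t*exp(-5*t)]
  [-12*t*exp(-5*t), 6*t*exp(-5*t) + exp(-5*t), 3*t*exp(-5*t)]
  [8*t*exp(-5*t), -4*t*exp(-5*t), -2*t*exp(-5*t) + exp(-5*t)]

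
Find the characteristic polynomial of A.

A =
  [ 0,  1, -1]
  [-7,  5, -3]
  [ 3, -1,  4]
x^3 - 9*x^2 + 27*x - 27

Expanding det(x·I − A) (e.g. by cofactor expansion or by noting that A is similar to its Jordan form J, which has the same characteristic polynomial as A) gives
  χ_A(x) = x^3 - 9*x^2 + 27*x - 27
which factors as (x - 3)^3. The eigenvalues (with algebraic multiplicities) are λ = 3 with multiplicity 3.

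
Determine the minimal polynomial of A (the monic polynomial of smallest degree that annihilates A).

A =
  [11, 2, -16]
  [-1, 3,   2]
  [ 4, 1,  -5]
x^3 - 9*x^2 + 27*x - 27

The characteristic polynomial is χ_A(x) = (x - 3)^3, so the eigenvalues are known. The minimal polynomial is
  m_A(x) = Π_λ (x − λ)^{k_λ}
where k_λ is the size of the *largest* Jordan block for λ (equivalently, the smallest k with (A − λI)^k v = 0 for every generalised eigenvector v of λ).

  λ = 3: largest Jordan block has size 3, contributing (x − 3)^3

So m_A(x) = (x - 3)^3 = x^3 - 9*x^2 + 27*x - 27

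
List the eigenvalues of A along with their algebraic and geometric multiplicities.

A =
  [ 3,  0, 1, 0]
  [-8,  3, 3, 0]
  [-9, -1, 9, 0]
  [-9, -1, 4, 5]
λ = 5: alg = 4, geom = 2

Step 1 — factor the characteristic polynomial to read off the algebraic multiplicities:
  χ_A(x) = (x - 5)^4

Step 2 — compute geometric multiplicities via the rank-nullity identity g(λ) = n − rank(A − λI):
  rank(A − (5)·I) = 2, so dim ker(A − (5)·I) = n − 2 = 2

Summary:
  λ = 5: algebraic multiplicity = 4, geometric multiplicity = 2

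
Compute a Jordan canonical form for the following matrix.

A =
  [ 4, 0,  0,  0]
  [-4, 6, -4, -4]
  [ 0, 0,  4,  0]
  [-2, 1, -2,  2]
J_2(4) ⊕ J_1(4) ⊕ J_1(4)

The characteristic polynomial is
  det(x·I − A) = x^4 - 16*x^3 + 96*x^2 - 256*x + 256 = (x - 4)^4

Eigenvalues and multiplicities (the geometric multiplicity of λ is n − rank(A − λI), which equals the number of Jordan blocks for λ):
  λ = 4: algebraic multiplicity = 4, geometric multiplicity = 3

Determining the block sizes for each eigenvalue:
  λ = 4: 3 blocks summing to 4 forces exactly one block of size 2 and the rest size 1 → block sizes [2, 1, 1]

Assembling the blocks gives a Jordan form
J =
  [4, 1, 0, 0]
  [0, 4, 0, 0]
  [0, 0, 4, 0]
  [0, 0, 0, 4]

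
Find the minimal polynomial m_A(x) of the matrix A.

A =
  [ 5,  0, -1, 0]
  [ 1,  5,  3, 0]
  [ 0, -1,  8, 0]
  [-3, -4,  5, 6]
x^3 - 18*x^2 + 108*x - 216

The characteristic polynomial is χ_A(x) = (x - 6)^4, so the eigenvalues are known. The minimal polynomial is
  m_A(x) = Π_λ (x − λ)^{k_λ}
where k_λ is the size of the *largest* Jordan block for λ (equivalently, the smallest k with (A − λI)^k v = 0 for every generalised eigenvector v of λ).

  λ = 6: largest Jordan block has size 3, contributing (x − 6)^3

So m_A(x) = (x - 6)^3 = x^3 - 18*x^2 + 108*x - 216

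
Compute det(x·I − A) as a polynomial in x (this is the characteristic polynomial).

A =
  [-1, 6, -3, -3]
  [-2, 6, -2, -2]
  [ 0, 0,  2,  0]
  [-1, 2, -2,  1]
x^4 - 8*x^3 + 24*x^2 - 32*x + 16

Expanding det(x·I − A) (e.g. by cofactor expansion or by noting that A is similar to its Jordan form J, which has the same characteristic polynomial as A) gives
  χ_A(x) = x^4 - 8*x^3 + 24*x^2 - 32*x + 16
which factors as (x - 2)^4. The eigenvalues (with algebraic multiplicities) are λ = 2 with multiplicity 4.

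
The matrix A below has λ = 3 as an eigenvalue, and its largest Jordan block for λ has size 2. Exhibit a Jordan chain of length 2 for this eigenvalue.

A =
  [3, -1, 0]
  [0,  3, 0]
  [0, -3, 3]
A Jordan chain for λ = 3 of length 2:
v_1 = (-1, 0, -3)ᵀ
v_2 = (0, 1, 0)ᵀ

Let N = A − (3)·I. We want v_2 with N^2 v_2 = 0 but N^1 v_2 ≠ 0; then v_{j-1} := N · v_j for j = 2, …, 2.

Pick v_2 = (0, 1, 0)ᵀ.
Then v_1 = N · v_2 = (-1, 0, -3)ᵀ.

Sanity check: (A − (3)·I) v_1 = (0, 0, 0)ᵀ = 0. ✓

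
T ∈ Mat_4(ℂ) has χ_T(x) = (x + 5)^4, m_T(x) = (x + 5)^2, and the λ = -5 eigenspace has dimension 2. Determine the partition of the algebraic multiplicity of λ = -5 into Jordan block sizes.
Block sizes for λ = -5: [2, 2]

Step 1 — from the characteristic polynomial, algebraic multiplicity of λ = -5 is 4. From dim ker(T − (-5)·I) = 2, there are exactly 2 Jordan blocks for λ = -5.
Step 2 — from the minimal polynomial, the factor (x + 5)^2 tells us the largest block for λ = -5 has size 2.
Step 3 — with total size 4, 2 blocks, and largest block 2, the block sizes (in nonincreasing order) are [2, 2].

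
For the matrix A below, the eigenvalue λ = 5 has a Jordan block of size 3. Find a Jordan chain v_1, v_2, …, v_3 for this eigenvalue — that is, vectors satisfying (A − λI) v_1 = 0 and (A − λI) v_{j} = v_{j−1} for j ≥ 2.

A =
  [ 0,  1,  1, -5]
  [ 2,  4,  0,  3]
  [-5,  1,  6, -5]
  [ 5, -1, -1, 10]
A Jordan chain for λ = 5 of length 3:
v_1 = (-3, 3, -3, 3)ᵀ
v_2 = (-5, 2, -5, 5)ᵀ
v_3 = (1, 0, 0, 0)ᵀ

Let N = A − (5)·I. We want v_3 with N^3 v_3 = 0 but N^2 v_3 ≠ 0; then v_{j-1} := N · v_j for j = 3, …, 2.

Pick v_3 = (1, 0, 0, 0)ᵀ.
Then v_2 = N · v_3 = (-5, 2, -5, 5)ᵀ.
Then v_1 = N · v_2 = (-3, 3, -3, 3)ᵀ.

Sanity check: (A − (5)·I) v_1 = (0, 0, 0, 0)ᵀ = 0. ✓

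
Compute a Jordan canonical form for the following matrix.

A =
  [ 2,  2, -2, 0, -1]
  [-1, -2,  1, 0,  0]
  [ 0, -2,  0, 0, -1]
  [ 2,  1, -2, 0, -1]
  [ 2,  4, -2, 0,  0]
J_3(0) ⊕ J_2(0)

The characteristic polynomial is
  det(x·I − A) = x^5

Eigenvalues and multiplicities (the geometric multiplicity of λ is n − rank(A − λI), which equals the number of Jordan blocks for λ):
  λ = 0: algebraic multiplicity = 5, geometric multiplicity = 2

Determining the block sizes for each eigenvalue:
  λ = 0: with am = 5 and gm = 2, the partition is not yet determined (e.g. several partitions of 5 into 2 parts exist). Let N = A − (0)·I. Computing rank(N^1) = 3, rank(N^2) = 1, rank(N^3) = 0; the number of blocks of size ≥ j is rank(N^{j−1}) − rank(N^j), giving [2, 2, 1]. So we have 1 block(s) of size 3, 1 block(s) of size 2 → block sizes [3, 2]

Assembling the blocks gives a Jordan form
J =
  [0, 1, 0, 0, 0]
  [0, 0, 1, 0, 0]
  [0, 0, 0, 0, 0]
  [0, 0, 0, 0, 1]
  [0, 0, 0, 0, 0]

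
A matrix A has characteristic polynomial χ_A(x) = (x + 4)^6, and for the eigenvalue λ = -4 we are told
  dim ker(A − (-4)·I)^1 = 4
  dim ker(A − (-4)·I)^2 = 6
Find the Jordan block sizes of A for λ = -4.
Block sizes for λ = -4: [2, 2, 1, 1]

From the dimensions of kernels of powers, the number of Jordan blocks of size at least j is d_j − d_{j−1} where d_j = dim ker(N^j) (with d_0 = 0). Computing the differences gives [4, 2].
The number of blocks of size exactly k is (#blocks of size ≥ k) − (#blocks of size ≥ k + 1), so the partition is: 2 block(s) of size 1, 2 block(s) of size 2.
In nonincreasing order the block sizes are [2, 2, 1, 1].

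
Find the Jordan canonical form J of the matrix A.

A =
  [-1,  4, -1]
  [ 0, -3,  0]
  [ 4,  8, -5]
J_2(-3) ⊕ J_1(-3)

The characteristic polynomial is
  det(x·I − A) = x^3 + 9*x^2 + 27*x + 27 = (x + 3)^3

Eigenvalues and multiplicities (the geometric multiplicity of λ is n − rank(A − λI), which equals the number of Jordan blocks for λ):
  λ = -3: algebraic multiplicity = 3, geometric multiplicity = 2

Determining the block sizes for each eigenvalue:
  λ = -3: 2 blocks summing to 3 forces exactly one block of size 2 and the rest size 1 → block sizes [2, 1]

Assembling the blocks gives a Jordan form
J =
  [-3,  1,  0]
  [ 0, -3,  0]
  [ 0,  0, -3]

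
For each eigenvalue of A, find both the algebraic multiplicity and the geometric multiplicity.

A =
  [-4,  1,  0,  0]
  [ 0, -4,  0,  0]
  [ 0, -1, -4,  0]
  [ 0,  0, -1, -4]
λ = -4: alg = 4, geom = 2

Step 1 — factor the characteristic polynomial to read off the algebraic multiplicities:
  χ_A(x) = (x + 4)^4

Step 2 — compute geometric multiplicities via the rank-nullity identity g(λ) = n − rank(A − λI):
  rank(A − (-4)·I) = 2, so dim ker(A − (-4)·I) = n − 2 = 2

Summary:
  λ = -4: algebraic multiplicity = 4, geometric multiplicity = 2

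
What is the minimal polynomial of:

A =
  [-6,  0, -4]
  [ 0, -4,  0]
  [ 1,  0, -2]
x^2 + 8*x + 16

The characteristic polynomial is χ_A(x) = (x + 4)^3, so the eigenvalues are known. The minimal polynomial is
  m_A(x) = Π_λ (x − λ)^{k_λ}
where k_λ is the size of the *largest* Jordan block for λ (equivalently, the smallest k with (A − λI)^k v = 0 for every generalised eigenvector v of λ).

  λ = -4: largest Jordan block has size 2, contributing (x + 4)^2

So m_A(x) = (x + 4)^2 = x^2 + 8*x + 16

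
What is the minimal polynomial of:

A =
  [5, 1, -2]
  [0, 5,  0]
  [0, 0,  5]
x^2 - 10*x + 25

The characteristic polynomial is χ_A(x) = (x - 5)^3, so the eigenvalues are known. The minimal polynomial is
  m_A(x) = Π_λ (x − λ)^{k_λ}
where k_λ is the size of the *largest* Jordan block for λ (equivalently, the smallest k with (A − λI)^k v = 0 for every generalised eigenvector v of λ).

  λ = 5: largest Jordan block has size 2, contributing (x − 5)^2

So m_A(x) = (x - 5)^2 = x^2 - 10*x + 25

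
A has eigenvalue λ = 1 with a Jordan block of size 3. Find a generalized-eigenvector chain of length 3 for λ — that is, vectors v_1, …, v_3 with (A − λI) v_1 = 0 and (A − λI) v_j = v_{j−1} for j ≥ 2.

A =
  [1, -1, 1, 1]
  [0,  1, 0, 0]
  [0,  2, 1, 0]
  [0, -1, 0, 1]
A Jordan chain for λ = 1 of length 3:
v_1 = (1, 0, 0, 0)ᵀ
v_2 = (-1, 0, 2, -1)ᵀ
v_3 = (0, 1, 0, 0)ᵀ

Let N = A − (1)·I. We want v_3 with N^3 v_3 = 0 but N^2 v_3 ≠ 0; then v_{j-1} := N · v_j for j = 3, …, 2.

Pick v_3 = (0, 1, 0, 0)ᵀ.
Then v_2 = N · v_3 = (-1, 0, 2, -1)ᵀ.
Then v_1 = N · v_2 = (1, 0, 0, 0)ᵀ.

Sanity check: (A − (1)·I) v_1 = (0, 0, 0, 0)ᵀ = 0. ✓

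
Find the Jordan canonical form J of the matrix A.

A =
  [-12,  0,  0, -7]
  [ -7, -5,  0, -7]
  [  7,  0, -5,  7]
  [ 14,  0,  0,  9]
J_1(-5) ⊕ J_1(-5) ⊕ J_1(-5) ⊕ J_1(2)

The characteristic polynomial is
  det(x·I − A) = x^4 + 13*x^3 + 45*x^2 - 25*x - 250 = (x - 2)*(x + 5)^3

Eigenvalues and multiplicities (the geometric multiplicity of λ is n − rank(A − λI), which equals the number of Jordan blocks for λ):
  λ = -5: algebraic multiplicity = 3, geometric multiplicity = 3
  λ = 2: algebraic multiplicity = 1, geometric multiplicity = 1

Determining the block sizes for each eigenvalue:
  λ = -5: gm = am = 3, so every block has size 1 → block sizes [1, 1, 1]
  λ = 2: one block (gm = 1), so the single block has size am = 1 → block sizes [1]

Assembling the blocks gives a Jordan form
J =
  [-5,  0,  0, 0]
  [ 0, -5,  0, 0]
  [ 0,  0, -5, 0]
  [ 0,  0,  0, 2]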